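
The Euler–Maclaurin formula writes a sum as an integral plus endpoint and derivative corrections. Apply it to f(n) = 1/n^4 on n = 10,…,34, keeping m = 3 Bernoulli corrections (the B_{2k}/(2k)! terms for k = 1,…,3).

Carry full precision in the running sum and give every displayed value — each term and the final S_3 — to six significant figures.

S_3 ≈ 0.000378536

The integral term ∫_10^34 1/x^4 dx = 0.000324852.
½[f(10) + f(34)] = ½[0.000100000 + 7.48315e-07] = 5.03742e-05.
So far: 0.000375227.
k=1: B_{2}/(2)! × [f^{(1)}(34) − f^{(1)}(10)] = 1/12 × (-8.80370e-08 − (-4.00000e-05)) = 3.32600e-06.
Partial sum through k=1: 0.000378553.
k=2: B_{4}/(4)! × [f^{(3)}(34) − f^{(3)}(10)] = −1/720 × (-2.28470e-09 − (-1.20000e-05)) = -1.66635e-08.
Partial sum through k=2: 0.000378536.
k=3: B_{6}/(6)! × [f^{(5)}(34) − f^{(5)}(10)] = 1/30240 × (-1.10677e-10 − (-6.72000e-06)) = 2.22219e-10.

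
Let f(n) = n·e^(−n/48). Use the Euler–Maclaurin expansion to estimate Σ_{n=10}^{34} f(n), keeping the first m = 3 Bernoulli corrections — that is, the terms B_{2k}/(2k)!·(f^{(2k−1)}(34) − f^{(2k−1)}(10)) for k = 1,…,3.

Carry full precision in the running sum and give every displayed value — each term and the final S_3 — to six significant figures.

S_3 ≈ 334.481

Integral: ∫_10^34 x·e^(−x/48) dx = 322.091.
Boundary: ½(f(10) + f(34)) = ½(8.11936 + 16.7438) = 12.4316.
Integral + boundary = 334.523.
Correction k=1: B_{2}/2! · (f^{(1)}(34) − f^{(1)}(10)) = 1/12 · (0.143635 − 0.642783) = -0.0415956.
After k=1: 334.481.
Correction k=2: B_{4}/4! · (f^{(3)}(34) − f^{(3)}(10)) = −1/720 · (0.000489828 − 0.000983792) = 6.86060e-07.
After k=2: 334.481.
Correction k=3: B_{6}/6! · (f^{(5)}(34) − f^{(5)}(10)) = 1/30240 · (3.98140e-07 − 7.32898e-07) = -1.10700e-11.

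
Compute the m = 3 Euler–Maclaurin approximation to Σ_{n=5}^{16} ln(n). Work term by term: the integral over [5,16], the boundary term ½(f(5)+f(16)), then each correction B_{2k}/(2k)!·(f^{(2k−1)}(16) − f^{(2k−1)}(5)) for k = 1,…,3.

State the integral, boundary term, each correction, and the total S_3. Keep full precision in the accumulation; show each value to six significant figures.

S_3 ≈ 27.4938

The integral term ∫_5^16 ln(x) dx = 25.3142.
½[f(5) + f(16)] = ½[1.60944 + 2.77259] = 2.19101.
Running total after boundary: 27.5052.
Correction k=1: B_{2}/2! · (f^{(1)}(16) − f^{(1)}(5)) = 1/12 · (0.0625000 − 0.200000) = -0.0114583.
After k=1: 27.4938.
Correction k=2: B_{4}/4! · (f^{(3)}(16) − f^{(3)}(5)) = −1/720 · (0.000488281 − 0.0160000) = 2.15441e-05.
After k=2: 27.4938.
Correction k=3: B_{6}/6! · (f^{(5)}(16) − f^{(5)}(5)) = 1/30240 · (2.28882e-05 − 0.00768000) = -2.53211e-07.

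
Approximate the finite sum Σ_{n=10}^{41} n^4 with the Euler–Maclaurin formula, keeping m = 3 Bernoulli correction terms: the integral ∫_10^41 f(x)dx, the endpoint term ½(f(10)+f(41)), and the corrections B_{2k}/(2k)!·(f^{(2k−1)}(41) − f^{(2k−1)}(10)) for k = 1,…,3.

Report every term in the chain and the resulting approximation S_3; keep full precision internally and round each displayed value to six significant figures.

S_3 ≈ 2.45918e+07

∫_10^41 x^4 dx evaluates to 2.31512e+07.
½[f(10) + f(41)] = ½[10000.0 + 2.82576e+06] = 1.41788e+06.
Running total after boundary: 2.45691e+07.
k=1: B_{2}/(2)! × [f^{(1)}(41) − f^{(1)}(10)] = 1/12 × (275684 − 4000.00) = 22640.3.
After k=1: 2.45918e+07.
k=2: B_{4}/(4)! × [f^{(3)}(41) − f^{(3)}(10)] = −1/720 × (984.000 − 240.000) = -1.03333.
After k=2: 2.45918e+07.
k=3: B_{6}/(6)! × [f^{(5)}(41) − f^{(5)}(10)] = 1/30240 × (0.00000 − 0.00000) = 0.00000.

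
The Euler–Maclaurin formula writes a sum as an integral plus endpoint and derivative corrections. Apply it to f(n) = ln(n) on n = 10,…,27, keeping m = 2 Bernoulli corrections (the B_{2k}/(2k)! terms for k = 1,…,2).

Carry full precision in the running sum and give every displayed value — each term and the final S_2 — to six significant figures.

∫_10^27 ln(x) dx evaluates to 48.9617.
½[f(10) + f(27)] = ½[2.30259 + 3.29584] = 2.79921.
Integral + boundary = 51.7610.
Correction k=1: B_{2}/2! · (f^{(1)}(27) − f^{(1)}(10)) = 1/12 · (0.0370370 − 0.100000) = -0.00524691.
After k=1: 51.7557.
Correction k=2: B_{4}/4! · (f^{(3)}(27) − f^{(3)}(10)) = −1/720 · (0.000101611 − 0.00200000) = 2.63665e-06.

S_2 ≈ 51.7557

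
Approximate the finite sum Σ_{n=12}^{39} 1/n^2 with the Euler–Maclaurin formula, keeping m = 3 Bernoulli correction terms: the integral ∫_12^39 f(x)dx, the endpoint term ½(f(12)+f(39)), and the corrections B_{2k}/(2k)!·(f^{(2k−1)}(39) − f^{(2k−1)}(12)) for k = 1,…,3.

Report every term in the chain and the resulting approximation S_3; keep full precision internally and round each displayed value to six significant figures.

∫_12^39 1/x^2 dx evaluates to 0.0576923.
Boundary: ½(f(12) + f(39)) = ½(0.00694444 + 0.000657462) = 0.00380095.
Integral + boundary = 0.0614933.
Order-1 term: 1/12 · (-3.37160e-05 − (-0.00115741)) = 9.36409e-05.
After k=1: 0.0615869.
Order-2 term: −1/720 · (-2.66004e-07 − (-9.64506e-05)) = -1.33590e-07.
After k=2: 0.0615868.
Order-3 term: 1/30240 · (-5.24663e-09 − (-2.00939e-05)) = 6.64307e-10.

S_3 ≈ 0.0615868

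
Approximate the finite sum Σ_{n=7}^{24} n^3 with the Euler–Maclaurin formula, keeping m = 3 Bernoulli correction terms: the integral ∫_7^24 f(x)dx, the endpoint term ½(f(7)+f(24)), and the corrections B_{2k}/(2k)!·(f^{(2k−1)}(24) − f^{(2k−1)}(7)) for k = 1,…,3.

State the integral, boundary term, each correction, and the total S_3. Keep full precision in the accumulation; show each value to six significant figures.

S_3 ≈ 89559.0

The integral term ∫_7^24 x^3 dx = 82343.8.
½[f(7) + f(24)] = ½[343.000 + 13824.0] = 7083.50.
So far: 89427.2.
k=1: B_{2}/(2)! × [f^{(1)}(24) − f^{(1)}(7)] = 1/12 × (1728.00 − 147.000) = 131.750.
After k=1: 89559.0.
k=2: B_{4}/(4)! × [f^{(3)}(24) − f^{(3)}(7)] = −1/720 × (6.00000 − 6.00000) = 0.00000.
After k=2: 89559.0.
k=3: B_{6}/(6)! × [f^{(5)}(24) − f^{(5)}(7)] = 1/30240 × (0.00000 − 0.00000) = 0.00000.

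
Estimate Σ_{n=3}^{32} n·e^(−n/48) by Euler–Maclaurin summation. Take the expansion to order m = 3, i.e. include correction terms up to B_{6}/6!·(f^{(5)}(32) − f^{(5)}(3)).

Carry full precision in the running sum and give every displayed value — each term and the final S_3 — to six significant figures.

S_3 ≈ 337.726

Integral: ∫_3^32 x·e^(−x/48) dx = 328.161.
Boundary: ½(f(3) + f(32)) = ½(2.81824 + 16.4293) = 9.62379.
So far: 337.785.
k=1: B_{2}/(2)! × [f^{(1)}(32) − f^{(1)}(3)] = 1/12 × (0.171139 − 0.880700) = -0.0591301.
After k=1: 337.726.
k=2: B_{4}/(4)! × [f^{(3)}(32) − f^{(3)}(3)] = −1/720 × (0.000519954 − 0.00119771) = 9.41329e-07.
After k=2: 337.726.
k=3: B_{6}/(6)! × [f^{(5)}(32) − f^{(5)}(3)] = 1/30240 × (4.19109e-07 − 8.73773e-07) = -1.50352e-11.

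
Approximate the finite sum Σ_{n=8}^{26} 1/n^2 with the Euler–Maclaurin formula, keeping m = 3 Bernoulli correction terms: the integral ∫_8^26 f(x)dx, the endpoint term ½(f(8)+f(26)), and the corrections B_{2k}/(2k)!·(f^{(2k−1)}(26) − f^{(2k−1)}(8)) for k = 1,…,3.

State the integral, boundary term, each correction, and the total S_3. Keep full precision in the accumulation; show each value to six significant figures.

∫_8^26 1/x^2 dx evaluates to 0.0865385.
Endpoint term: (f(8) + f(26))/2 = (0.0156250 + 0.00147929)/2 = 0.00855214.
Running total after boundary: 0.0950906.
Correction k=1: B_{2}/2! · (f^{(1)}(26) − f^{(1)}(8)) = 1/12 · (-0.000113792 − (-0.00390625)) = 0.000316038.
Partial sum through k=1: 0.0954066.
Correction k=2: B_{4}/4! · (f^{(3)}(26) − f^{(3)}(8)) = −1/720 · (-2.01997e-06 − (-0.000732422)) = -1.01445e-06.
Partial sum through k=2: 0.0954056.
Correction k=3: B_{6}/6! · (f^{(5)}(26) − f^{(5)}(8)) = 1/30240 · (-8.96436e-08 − (-0.000343323)) = 1.13503e-08.

S_3 ≈ 0.0954056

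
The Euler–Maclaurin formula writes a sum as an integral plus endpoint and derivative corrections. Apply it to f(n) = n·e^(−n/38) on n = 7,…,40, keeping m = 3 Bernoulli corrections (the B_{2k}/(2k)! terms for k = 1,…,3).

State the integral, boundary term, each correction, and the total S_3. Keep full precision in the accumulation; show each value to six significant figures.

S_3 ≈ 397.655

Integral: ∫_7^40 x·e^(−x/38) dx = 387.821.
Endpoint term: (f(7) + f(40))/2 = (5.82232 + 13.9607)/2 = 9.89152.
Running total after boundary: 397.713.
k=1: B_{2}/(2)! × [f^{(1)}(40) − f^{(1)}(7)] = 1/12 × (-0.0183694 − 0.678542) = -0.0580759.
After k=1: 397.655.
k=2: B_{4}/(4)! × [f^{(3)}(40) − f^{(3)}(7)] = −1/720 × (0.000470683 − 0.00162193) = 1.59895e-06.
After k=2: 397.655.
k=3: B_{6}/(6)! × [f^{(5)}(40) − f^{(5)}(7)] = 1/30240 × (6.60726e-07 − 1.92102e-06) = -4.16763e-11.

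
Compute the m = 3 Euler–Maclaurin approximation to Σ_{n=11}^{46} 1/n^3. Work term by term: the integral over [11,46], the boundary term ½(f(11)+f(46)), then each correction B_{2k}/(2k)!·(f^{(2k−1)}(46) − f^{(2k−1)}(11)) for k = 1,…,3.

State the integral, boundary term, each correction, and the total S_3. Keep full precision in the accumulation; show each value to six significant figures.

The integral term ∫_11^46 1/x^3 dx = 0.00389594.
Endpoint term: (f(11) + f(46))/2 = (0.000751315 + 1.02737e-05)/2 = 0.000380794.
Integral + boundary = 0.00427673.
Order-1 term: 1/12 · (-6.70023e-07 − (-0.000204904)) = 1.70195e-05.
Partial sum through k=1: 0.00429375.
Order-2 term: −1/720 · (-6.33292e-09 − (-3.38684e-05)) = -4.70307e-08.
Partial sum through k=2: 0.00429370.
Order-3 term: 1/30240 · (-1.25701e-10 − (-1.17560e-05)) = 3.88752e-10.

S_3 ≈ 0.00429370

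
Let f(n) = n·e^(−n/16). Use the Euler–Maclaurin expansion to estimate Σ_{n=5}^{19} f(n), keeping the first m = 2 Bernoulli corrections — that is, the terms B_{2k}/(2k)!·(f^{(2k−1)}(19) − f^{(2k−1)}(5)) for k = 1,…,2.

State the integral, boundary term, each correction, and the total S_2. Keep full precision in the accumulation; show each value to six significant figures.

S_2 ≈ 79.7122

∫_5^19 x·e^(−x/16) dx evaluates to 75.0325.
Boundary: ½(f(5) + f(19)) = ½(3.65808 + 5.79467) = 4.72638.
Integral + boundary = 79.7589.
Order-1 term: 1/12 · (-0.0571843 − 0.502986) = -0.0466808.
Partial sum through k=1: 79.7122.
Order-2 term: −1/720 · (0.00215930 − 0.00768054) = 7.66838e-06.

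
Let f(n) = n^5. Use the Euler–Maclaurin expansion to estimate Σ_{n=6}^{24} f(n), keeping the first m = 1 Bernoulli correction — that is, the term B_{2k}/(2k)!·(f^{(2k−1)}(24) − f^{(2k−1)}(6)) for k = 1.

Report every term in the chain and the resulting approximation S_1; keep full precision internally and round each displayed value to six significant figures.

S_1 ≈ 3.59656e+07

∫_6^24 x^5 dx evaluates to 3.18427e+07.
½[f(6) + f(24)] = ½[7776.00 + 7.96262e+06] = 3.98520e+06.
Integral + boundary = 3.58279e+07.
k=1: B_{2}/(2)! × [f^{(1)}(24) − f^{(1)}(6)] = 1/12 × (1.65888e+06 − 6480.00) = 137700.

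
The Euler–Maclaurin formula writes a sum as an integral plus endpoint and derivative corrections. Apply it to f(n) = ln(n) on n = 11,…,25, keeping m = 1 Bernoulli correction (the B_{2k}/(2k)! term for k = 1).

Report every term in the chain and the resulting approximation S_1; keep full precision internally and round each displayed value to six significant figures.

Integral: ∫_11^25 ln(x) dx = 40.0950.
Endpoint term: (f(11) + f(25))/2 = (2.39790 + 3.21888)/2 = 2.80839.
Running total after boundary: 42.9034.
k=1: B_{2}/(2)! × [f^{(1)}(25) − f^{(1)}(11)] = 1/12 × (0.0400000 − 0.0909091) = -0.00424242.

S_1 ≈ 42.8992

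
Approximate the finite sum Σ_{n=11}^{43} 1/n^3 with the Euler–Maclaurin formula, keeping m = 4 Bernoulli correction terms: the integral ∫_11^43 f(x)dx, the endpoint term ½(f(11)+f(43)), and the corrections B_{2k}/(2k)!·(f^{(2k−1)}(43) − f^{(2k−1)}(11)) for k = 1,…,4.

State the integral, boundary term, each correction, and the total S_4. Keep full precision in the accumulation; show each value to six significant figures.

S_4 ≈ 0.00426072

∫_11^43 1/x^3 dx evaluates to 0.00386181.
½[f(11) + f(43)] = ½[0.000751315 + 1.25775e-05] = 0.000381946.
Running total after boundary: 0.00424376.
Order-1 term: 1/12 · (-8.77501e-07 − (-0.000204904)) = 1.70022e-05.
Running total after k=1: 0.00426076.
Order-2 term: −1/720 · (-9.49162e-09 − (-3.38684e-05)) = -4.70263e-08.
Running total after k=2: 0.00426072.
Order-3 term: 1/30240 · (-2.15602e-10 − (-1.17560e-05)) = 3.88749e-10.
Running total after k=3: 0.00426072.
Order-4 term: −1/1209600 · (-8.39554e-12 − (-6.99530e-06)) = -5.78314e-12.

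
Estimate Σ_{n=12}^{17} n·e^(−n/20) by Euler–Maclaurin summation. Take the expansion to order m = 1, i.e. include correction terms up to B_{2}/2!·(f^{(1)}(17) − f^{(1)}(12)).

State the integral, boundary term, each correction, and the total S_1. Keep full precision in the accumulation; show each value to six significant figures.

S_1 ≈ 41.8653

∫_12^17 x·e^(−x/20) dx evaluates to 34.9524.
Boundary: ½(f(12) + f(17)) = ½(6.58574 + 7.26605) = 6.92590.
Integral + boundary = 41.8783.
Order-1 term: 1/12 · (0.0641122 − 0.219525) = -0.0129510.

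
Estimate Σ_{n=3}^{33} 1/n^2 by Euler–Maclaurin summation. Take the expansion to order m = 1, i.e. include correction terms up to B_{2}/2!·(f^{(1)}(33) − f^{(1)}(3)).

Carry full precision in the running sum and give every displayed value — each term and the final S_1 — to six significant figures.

S_1 ≈ 0.365213

The integral term ∫_3^33 1/x^2 dx = 0.303030.
Endpoint term: (f(3) + f(33))/2 = (0.111111 + 0.000918274)/2 = 0.0560147.
Integral + boundary = 0.359045.
Correction k=1: B_{2}/2! · (f^{(1)}(33) − f^{(1)}(3)) = 1/12 · (-5.56529e-05 − (-0.0740741)) = 0.00616820.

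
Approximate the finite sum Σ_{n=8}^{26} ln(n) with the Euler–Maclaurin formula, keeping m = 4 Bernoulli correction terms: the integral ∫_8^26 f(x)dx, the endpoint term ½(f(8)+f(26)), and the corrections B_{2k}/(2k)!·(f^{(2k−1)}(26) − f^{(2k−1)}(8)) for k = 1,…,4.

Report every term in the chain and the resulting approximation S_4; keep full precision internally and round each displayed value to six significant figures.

S_4 ≈ 52.7365

Integral: ∫_8^26 ln(x) dx = 50.0750.
Endpoint term: (f(8) + f(26))/2 = (2.07944 + 3.25810)/2 = 2.66877.
Running total after boundary: 52.7437.
Order-1 term: 1/12 · (0.0384615 − 0.125000) = -0.00721154.
Partial sum through k=1: 52.7365.
Order-2 term: −1/720 · (0.000113792 − 0.00390625) = 5.26730e-06.
Partial sum through k=2: 52.7365.
Order-3 term: 1/30240 · (2.01997e-06 − 0.000732422) = -2.41535e-08.
Partial sum through k=3: 52.7365.
Order-4 term: −1/1209600 · (8.96436e-08 − 0.000343323) = 2.83758e-10.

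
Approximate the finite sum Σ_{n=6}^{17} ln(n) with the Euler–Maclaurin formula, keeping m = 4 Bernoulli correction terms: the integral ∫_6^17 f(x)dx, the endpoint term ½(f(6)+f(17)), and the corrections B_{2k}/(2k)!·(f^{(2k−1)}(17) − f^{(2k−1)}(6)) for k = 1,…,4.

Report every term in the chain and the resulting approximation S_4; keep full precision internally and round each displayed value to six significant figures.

S_4 ≈ 28.7176

The integral term ∫_6^17 ln(x) dx = 26.4141.
½[f(6) + f(17)] = ½[1.79176 + 2.83321] = 2.31249.
Integral + boundary = 28.7266.
Correction k=1: B_{2}/2! · (f^{(1)}(17) − f^{(1)}(6)) = 1/12 · (0.0588235 − 0.166667) = -0.00898693.
Partial sum through k=1: 28.7176.
Correction k=2: B_{4}/4! · (f^{(3)}(17) − f^{(3)}(6)) = −1/720 · (0.000407083 − 0.00925926) = 1.22947e-05.
Partial sum through k=2: 28.7176.
Correction k=3: B_{6}/6! · (f^{(5)}(17) − f^{(5)}(6)) = 1/30240 · (1.69031e-05 − 0.00308642) = -1.01505e-07.
Partial sum through k=3: 28.7176.
Correction k=4: B_{8}/8! · (f^{(7)}(17) − f^{(7)}(6)) = −1/1209600 · (1.75465e-06 − 0.00257202) = 2.12489e-09.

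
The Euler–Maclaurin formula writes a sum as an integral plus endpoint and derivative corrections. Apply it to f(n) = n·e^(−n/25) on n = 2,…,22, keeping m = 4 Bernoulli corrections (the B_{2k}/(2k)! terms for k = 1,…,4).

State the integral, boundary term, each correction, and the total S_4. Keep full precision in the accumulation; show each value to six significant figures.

S_4 ≈ 141.153

∫_2^22 x·e^(−x/25) dx evaluates to 135.734.
Endpoint term: (f(2) + f(22))/2 = (1.84623 + 9.12522)/2 = 5.48573.
Integral + boundary = 141.219.
Order-1 term: 1/12 · (0.0497739 − 0.849267) = -0.0666244.
After k=1: 141.153.
Order-2 term: −1/720 · (0.00140694 − 0.00431280) = 4.03591e-06.
After k=2: 141.153.
Order-3 term: 1/30240 · (4.37480e-06 − 1.16268e-05) = -2.39816e-10.
After k=3: 141.153.
Order-4 term: −1/1209600 · (1.03976e-08 − 2.61651e-08) = 1.30353e-14.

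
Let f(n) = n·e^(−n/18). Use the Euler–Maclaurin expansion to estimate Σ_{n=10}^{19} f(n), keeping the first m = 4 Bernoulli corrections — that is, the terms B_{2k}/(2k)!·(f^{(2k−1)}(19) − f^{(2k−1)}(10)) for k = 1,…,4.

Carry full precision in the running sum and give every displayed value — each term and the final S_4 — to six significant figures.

Integral: ∫_10^19 x·e^(−x/18) dx = 57.4044.
Boundary: ½(f(10) + f(19)) = ½(5.73753 + 6.61198) = 6.17476.
Running total after boundary: 63.5791.
Correction k=1: B_{2}/2! · (f^{(1)}(19) − f^{(1)}(10)) = 1/12 · (-0.0193333 − 0.255002) = -0.0228612.
Partial sum through k=1: 63.5563.
Correction k=2: B_{4}/4! · (f^{(3)}(19) − f^{(3)}(10)) = −1/720 · (0.00208847 − 0.00432873) = 3.11147e-06.
Partial sum through k=2: 63.5563.
Correction k=3: B_{6}/6! · (f^{(5)}(19) − f^{(5)}(10)) = 1/30240 · (1.30760e-05 − 2.42914e-05) = -3.70881e-10.
Partial sum through k=3: 63.5563.
Correction k=4: B_{8}/8! · (f^{(7)}(19) − f^{(7)}(10)) = −1/1209600 · (6.08211e-08 − 1.08712e-07) = 3.95920e-14.

S_4 ≈ 63.5563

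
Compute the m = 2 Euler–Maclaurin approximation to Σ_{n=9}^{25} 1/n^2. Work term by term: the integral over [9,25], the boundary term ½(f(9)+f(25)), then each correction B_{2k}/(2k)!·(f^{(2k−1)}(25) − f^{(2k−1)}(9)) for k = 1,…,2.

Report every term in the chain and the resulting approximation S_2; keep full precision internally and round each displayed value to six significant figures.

Integral: ∫_9^25 1/x^2 dx = 0.0711111.
Endpoint term: (f(9) + f(25))/2 = (0.0123457 + 0.00160000)/2 = 0.00697284.
Running total after boundary: 0.0780840.
Correction k=1: B_{2}/2! · (f^{(1)}(25) − f^{(1)}(9)) = 1/12 · (-0.000128000 − (-0.00274348)) = 0.000217957.
After k=1: 0.0783019.
Correction k=2: B_{4}/4! · (f^{(3)}(25) − f^{(3)}(9)) = −1/720 · (-2.45760e-06 − (-0.000406442)) = -5.61090e-07.

S_2 ≈ 0.0783013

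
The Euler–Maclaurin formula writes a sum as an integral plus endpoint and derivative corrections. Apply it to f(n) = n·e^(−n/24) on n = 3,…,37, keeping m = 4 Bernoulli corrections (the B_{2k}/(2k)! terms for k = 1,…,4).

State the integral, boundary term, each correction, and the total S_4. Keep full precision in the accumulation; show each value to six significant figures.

Integral: ∫_3^37 x·e^(−x/24) dx = 258.527.
Endpoint term: (f(3) + f(37))/2 = (2.64749 + 7.91889)/2 = 5.28319.
Running total after boundary: 263.810.
Order-1 term: 1/12 · (-0.115930 − 0.772185) = -0.0740095.
Partial sum through k=1: 263.736.
Order-2 term: −1/720 · (0.000541872 − 0.00440482) = 5.36521e-06.
Partial sum through k=2: 263.736.
Order-3 term: 1/30240 · (2.23092e-06 − 1.29671e-05) = -3.55032e-10.
Partial sum through k=3: 263.736.
Order-4 term: −1/1209600 · (6.11301e-09 − 3.17482e-08) = 2.11931e-14.

S_4 ≈ 263.736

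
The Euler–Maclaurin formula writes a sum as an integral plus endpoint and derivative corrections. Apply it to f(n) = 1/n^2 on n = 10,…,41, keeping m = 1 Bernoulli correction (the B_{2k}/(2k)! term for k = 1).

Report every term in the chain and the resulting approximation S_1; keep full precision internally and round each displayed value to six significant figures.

S_1 ≈ 0.0810714

Integral: ∫_10^41 1/x^2 dx = 0.0756098.
Endpoint term: (f(10) + f(41))/2 = (0.0100000 + 0.000594884)/2 = 0.00529744.
Running total after boundary: 0.0809072.
k=1: B_{2}/(2)! × [f^{(1)}(41) − f^{(1)}(10)] = 1/12 × (-2.90187e-05 − (-0.00200000)) = 0.000164248.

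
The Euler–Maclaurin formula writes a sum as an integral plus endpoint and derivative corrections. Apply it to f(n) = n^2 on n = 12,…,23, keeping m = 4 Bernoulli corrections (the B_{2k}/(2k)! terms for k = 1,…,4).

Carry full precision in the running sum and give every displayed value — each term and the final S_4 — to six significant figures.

S_4 ≈ 3818.00

The integral term ∫_12^23 x^2 dx = 3479.67.
½[f(12) + f(23)] = ½[144.000 + 529.000] = 336.500.
Integral + boundary = 3816.17.
Order-1 term: 1/12 · (46.0000 − 24.0000) = 1.83333.
After k=1: 3818.00.
Order-2 term: −1/720 · (0.00000 − 0.00000) = 0.00000.
After k=2: 3818.00.
Order-3 term: 1/30240 · (0.00000 − 0.00000) = 0.00000.
After k=3: 3818.00.
Order-4 term: −1/1209600 · (0.00000 − 0.00000) = 0.00000.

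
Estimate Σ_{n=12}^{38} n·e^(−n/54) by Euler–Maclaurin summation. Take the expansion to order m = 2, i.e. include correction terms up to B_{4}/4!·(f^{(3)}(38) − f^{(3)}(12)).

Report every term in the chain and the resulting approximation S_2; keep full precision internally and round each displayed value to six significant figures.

∫_12^38 x·e^(−x/54) dx evaluates to 395.913.
Boundary: ½(f(12) + f(38)) = ½(9.60885 + 18.8005) = 14.2047.
So far: 410.117.
Order-1 term: 1/12 · (0.146592 − 0.622796) = -0.0396836.
Partial sum through k=1: 410.078.
Order-2 term: −1/720 · (0.000389606 − 0.000762781) = 5.18299e-07.

S_2 ≈ 410.078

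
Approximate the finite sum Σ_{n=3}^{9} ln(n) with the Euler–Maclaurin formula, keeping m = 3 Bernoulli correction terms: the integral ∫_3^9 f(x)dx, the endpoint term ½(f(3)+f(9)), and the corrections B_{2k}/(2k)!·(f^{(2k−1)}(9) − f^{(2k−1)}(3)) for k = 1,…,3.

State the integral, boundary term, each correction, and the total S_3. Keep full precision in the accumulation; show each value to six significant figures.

S_3 ≈ 12.1087

The integral term ∫_3^9 ln(x) dx = 10.4792.
Boundary: ½(f(3) + f(9)) = ½(1.09861 + 2.19722) = 1.64792.
Running total after boundary: 12.1271.
Correction k=1: B_{2}/2! · (f^{(1)}(9) − f^{(1)}(3)) = 1/12 · (0.111111 − 0.333333) = -0.0185185.
Running total after k=1: 12.1086.
Correction k=2: B_{4}/4! · (f^{(3)}(9) − f^{(3)}(3)) = −1/720 · (0.00274348 − 0.0740741) = 9.90703e-05.
Running total after k=2: 12.1087.
Correction k=3: B_{6}/6! · (f^{(5)}(9) − f^{(5)}(3)) = 1/30240 · (0.000406442 − 0.0987654) = -3.25261e-06.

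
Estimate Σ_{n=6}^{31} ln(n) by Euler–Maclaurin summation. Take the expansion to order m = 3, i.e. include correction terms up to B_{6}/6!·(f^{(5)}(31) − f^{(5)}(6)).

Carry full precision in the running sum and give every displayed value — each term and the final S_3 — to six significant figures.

S_3 ≈ 73.3047

∫_6^31 ln(x) dx evaluates to 70.7030.
Endpoint term: (f(6) + f(31))/2 = (1.79176 + 3.43399)/2 = 2.61287.
So far: 73.3159.
Correction k=1: B_{2}/2! · (f^{(1)}(31) − f^{(1)}(6)) = 1/12 · (0.0322581 − 0.166667) = -0.0112007.
Partial sum through k=1: 73.3047.
Correction k=2: B_{4}/4! · (f^{(3)}(31) − f^{(3)}(6)) = −1/720 · (6.71344e-05 − 0.00925926) = 1.27668e-05.
Partial sum through k=2: 73.3047.
Correction k=3: B_{6}/6! · (f^{(5)}(31) − f^{(5)}(6)) = 1/30240 · (8.38306e-07 − 0.00308642) = -1.02036e-07.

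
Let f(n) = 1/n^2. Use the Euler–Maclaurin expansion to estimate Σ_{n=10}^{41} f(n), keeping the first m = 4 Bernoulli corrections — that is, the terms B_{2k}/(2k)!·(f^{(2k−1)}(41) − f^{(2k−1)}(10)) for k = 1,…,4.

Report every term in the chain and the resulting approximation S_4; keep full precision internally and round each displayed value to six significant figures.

Integral: ∫_10^41 1/x^2 dx = 0.0756098.
Endpoint term: (f(10) + f(41))/2 = (0.0100000 + 0.000594884)/2 = 0.00529744.
Integral + boundary = 0.0809072.
Order-1 term: 1/12 · (-2.90187e-05 − (-0.00200000)) = 0.000164248.
After k=1: 0.0810714.
Order-2 term: −1/720 · (-2.07153e-07 − (-0.000240000)) = -3.33046e-07.
After k=2: 0.0810711.
Order-3 term: 1/30240 · (-3.69697e-09 − (-7.20000e-05)) = 2.38083e-09.
After k=3: 0.0810711.
Order-4 term: −1/1209600 · (-1.23159e-10 − (-4.03200e-05)) = -3.33332e-11.

S_4 ≈ 0.0810711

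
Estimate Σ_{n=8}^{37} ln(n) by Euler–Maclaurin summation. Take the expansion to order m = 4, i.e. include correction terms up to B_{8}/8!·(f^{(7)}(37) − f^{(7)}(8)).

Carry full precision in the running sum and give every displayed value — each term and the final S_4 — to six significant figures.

The integral term ∫_8^37 ln(x) dx = 87.9684.
Endpoint term: (f(8) + f(37))/2 = (2.07944 + 3.61092)/2 = 2.84518.
Running total after boundary: 90.8136.
k=1: B_{2}/(2)! × [f^{(1)}(37) − f^{(1)}(8)] = 1/12 × (0.0270270 − 0.125000) = -0.00816441.
Running total after k=1: 90.8054.
k=2: B_{4}/(4)! × [f^{(3)}(37) − f^{(3)}(8)] = −1/720 × (3.94843e-05 − 0.00390625) = 5.37051e-06.
Running total after k=2: 90.8055.
k=3: B_{6}/(6)! × [f^{(5)}(37) − f^{(5)}(8)] = 1/30240 × (3.46101e-07 − 0.000732422) = -2.42089e-08.
Running total after k=3: 90.8055.
k=4: B_{8}/(8)! × [f^{(7)}(37) − f^{(7)}(8)] = −1/1209600 × (7.58439e-09 − 0.000343323) = 2.83825e-10.

S_4 ≈ 90.8055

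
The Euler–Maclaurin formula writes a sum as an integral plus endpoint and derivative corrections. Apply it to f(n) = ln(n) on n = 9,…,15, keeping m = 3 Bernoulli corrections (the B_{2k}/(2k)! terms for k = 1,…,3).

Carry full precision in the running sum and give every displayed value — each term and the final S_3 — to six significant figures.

S_3 ≈ 17.2947

Integral: ∫_9^15 ln(x) dx = 14.8457.
Boundary: ½(f(9) + f(15)) = ½(2.19722 + 2.70805) = 2.45264.
So far: 17.2984.
Order-1 term: 1/12 · (0.0666667 − 0.111111) = -0.00370370.
Partial sum through k=1: 17.2947.
Order-2 term: −1/720 · (0.000592593 − 0.00274348) = 2.98735e-06.
Partial sum through k=2: 17.2947.
Order-3 term: 1/30240 · (3.16049e-05 − 0.000406442) = -1.23954e-08.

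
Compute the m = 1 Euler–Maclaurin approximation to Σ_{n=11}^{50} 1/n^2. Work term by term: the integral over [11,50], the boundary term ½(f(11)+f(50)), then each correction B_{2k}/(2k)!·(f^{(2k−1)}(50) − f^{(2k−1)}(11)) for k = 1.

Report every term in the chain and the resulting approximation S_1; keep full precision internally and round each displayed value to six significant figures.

S_1 ≈ 0.0753652

∫_11^50 1/x^2 dx evaluates to 0.0709091.
Boundary: ½(f(11) + f(50)) = ½(0.00826446 + 0.000400000) = 0.00433223.
Integral + boundary = 0.0752413.
k=1: B_{2}/(2)! × [f^{(1)}(50) − f^{(1)}(11)] = 1/12 × (-1.60000e-05 − (-0.00150263)) = 0.000123886.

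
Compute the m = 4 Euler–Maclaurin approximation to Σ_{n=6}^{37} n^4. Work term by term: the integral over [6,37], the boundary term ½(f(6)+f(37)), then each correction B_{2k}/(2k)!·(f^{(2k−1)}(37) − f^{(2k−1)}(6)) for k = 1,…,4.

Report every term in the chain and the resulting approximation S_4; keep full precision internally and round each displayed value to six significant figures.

∫_6^37 x^4 dx evaluates to 1.38672e+07.
Boundary: ½(f(6) + f(37)) = ½(1296.00 + 1.87416e+06) = 937728.
Running total after boundary: 1.48050e+07.
Order-1 term: 1/12 · (202612 − 864.000) = 16812.3.
Partial sum through k=1: 1.48218e+07.
Order-2 term: −1/720 · (888.000 − 144.000) = -1.03333.
Partial sum through k=2: 1.48218e+07.
Order-3 term: 1/30240 · (0.00000 − 0.00000) = 0.00000.
Partial sum through k=3: 1.48218e+07.
Order-4 term: −1/1209600 · (0.00000 − 0.00000) = 0.00000.

S_4 ≈ 1.48218e+07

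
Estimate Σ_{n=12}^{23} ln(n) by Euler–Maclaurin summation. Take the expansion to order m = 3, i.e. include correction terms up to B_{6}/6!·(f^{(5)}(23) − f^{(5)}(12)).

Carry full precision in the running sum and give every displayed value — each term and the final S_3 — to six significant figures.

S_3 ≈ 34.1044

The integral term ∫_12^23 ln(x) dx = 31.2975.
Boundary: ½(f(12) + f(23)) = ½(2.48491 + 3.13549) = 2.81020.
Running total after boundary: 34.1077.
Correction k=1: B_{2}/2! · (f^{(1)}(23) − f^{(1)}(12)) = 1/12 · (0.0434783 − 0.0833333) = -0.00332126.
Running total after k=1: 34.1044.
Correction k=2: B_{4}/4! · (f^{(3)}(23) − f^{(3)}(12)) = −1/720 · (0.000164379 − 0.00115741) = 1.37921e-06.
Running total after k=2: 34.1044.
Correction k=3: B_{6}/6! · (f^{(5)}(23) − f^{(5)}(12)) = 1/30240 · (3.72883e-06 − 9.64506e-05) = -3.06620e-09.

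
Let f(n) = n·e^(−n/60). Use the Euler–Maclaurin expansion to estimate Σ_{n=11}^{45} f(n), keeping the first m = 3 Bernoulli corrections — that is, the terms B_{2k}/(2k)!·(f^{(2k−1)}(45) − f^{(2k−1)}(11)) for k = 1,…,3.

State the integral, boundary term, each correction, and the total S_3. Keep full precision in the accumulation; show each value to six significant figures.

The integral term ∫_11^45 x·e^(−x/60) dx = 570.501.
Boundary: ½(f(11) + f(45)) = ½(9.15740 + 21.2565) = 15.2069.
So far: 585.708.
k=1: B_{2}/(2)! × [f^{(1)}(45) − f^{(1)}(11)] = 1/12 × (0.118092 − 0.679867) = -0.0468146.
After k=1: 585.661.
k=2: B_{4}/(4)! × [f^{(3)}(45) − f^{(3)}(11)] = −1/720 × (0.000295229 − 0.000651347) = 4.94608e-07.
After k=2: 585.661.
k=3: B_{6}/(6)! × [f^{(5)}(45) − f^{(5)}(11)] = 1/30240 × (1.54904e-07 − 3.09400e-07) = -5.10900e-12.

S_3 ≈ 585.661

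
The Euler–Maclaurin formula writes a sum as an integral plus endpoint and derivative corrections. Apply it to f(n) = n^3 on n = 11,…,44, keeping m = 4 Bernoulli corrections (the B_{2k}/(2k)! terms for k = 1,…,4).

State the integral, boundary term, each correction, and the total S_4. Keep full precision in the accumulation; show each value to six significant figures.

Integral: ∫_11^44 x^3 dx = 933364.
½[f(11) + f(44)] = ½[1331.00 + 85184.0] = 43257.5.
So far: 976621.
k=1: B_{2}/(2)! × [f^{(1)}(44) − f^{(1)}(11)] = 1/12 × (5808.00 − 363.000) = 453.750.
Partial sum through k=1: 977075.
k=2: B_{4}/(4)! × [f^{(3)}(44) − f^{(3)}(11)] = −1/720 × (6.00000 − 6.00000) = 0.00000.
Partial sum through k=2: 977075.
k=3: B_{6}/(6)! × [f^{(5)}(44) − f^{(5)}(11)] = 1/30240 × (0.00000 − 0.00000) = 0.00000.
Partial sum through k=3: 977075.
k=4: B_{8}/(8)! × [f^{(7)}(44) − f^{(7)}(11)] = −1/1209600 × (0.00000 − 0.00000) = 0.00000.

S_4 ≈ 977075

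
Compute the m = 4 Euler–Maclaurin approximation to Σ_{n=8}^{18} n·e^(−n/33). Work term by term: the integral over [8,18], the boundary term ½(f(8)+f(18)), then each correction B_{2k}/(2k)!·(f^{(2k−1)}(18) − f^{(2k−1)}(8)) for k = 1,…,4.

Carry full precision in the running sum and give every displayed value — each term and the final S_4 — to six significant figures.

∫_8^18 x·e^(−x/33) dx evaluates to 86.3002.
½[f(8) + f(18)] = ½[6.27779 + 10.4324] = 8.35510.
Integral + boundary = 94.6553.
Order-1 term: 1/12 · (0.263445 − 0.594487) = -0.0275869.
Running total after k=1: 94.6277.
Order-2 term: −1/720 · (0.00130634 − 0.00198708) = 9.45481e-07.
Running total after k=2: 94.6277.
Order-3 term: 1/30240 · (2.17701e-06 − 3.14808e-06) = -3.21124e-11.
Running total after k=3: 94.6277.
Order-4 term: −1/1209600 · (2.89664e-09 − 4.10605e-09) = 9.99842e-16.

S_4 ≈ 94.6277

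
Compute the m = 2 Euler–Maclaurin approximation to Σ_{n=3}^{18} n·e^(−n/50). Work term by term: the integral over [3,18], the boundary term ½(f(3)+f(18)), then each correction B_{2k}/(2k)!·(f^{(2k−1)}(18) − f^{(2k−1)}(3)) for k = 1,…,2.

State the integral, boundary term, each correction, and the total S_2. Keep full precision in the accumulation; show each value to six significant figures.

∫_3^18 x·e^(−x/50) dx evaluates to 123.577.
Endpoint term: (f(3) + f(18))/2 = (2.82529 + 12.5582)/2 = 7.69173.
Running total after boundary: 131.268.
Order-1 term: 1/12 · (0.446513 − 0.885259) = -0.0365622.
Running total after k=1: 131.232.
Order-2 term: −1/720 · (0.000736746 − 0.00110752) = 5.14957e-07.

S_2 ≈ 131.232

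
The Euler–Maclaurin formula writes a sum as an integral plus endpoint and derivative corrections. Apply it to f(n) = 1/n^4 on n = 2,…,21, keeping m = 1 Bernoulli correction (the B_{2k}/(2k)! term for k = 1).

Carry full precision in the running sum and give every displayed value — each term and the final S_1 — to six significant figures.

S_1 ≈ 0.0832998

Integral: ∫_2^21 1/x^4 dx = 0.0416307.
Boundary: ½(f(2) + f(21)) = ½(0.0625000 + 5.14189e-06) = 0.0312526.
Running total after boundary: 0.0728832.
Correction k=1: B_{2}/2! · (f^{(1)}(21) − f^{(1)}(2)) = 1/12 · (-9.79408e-07 − (-0.125000)) = 0.0104166.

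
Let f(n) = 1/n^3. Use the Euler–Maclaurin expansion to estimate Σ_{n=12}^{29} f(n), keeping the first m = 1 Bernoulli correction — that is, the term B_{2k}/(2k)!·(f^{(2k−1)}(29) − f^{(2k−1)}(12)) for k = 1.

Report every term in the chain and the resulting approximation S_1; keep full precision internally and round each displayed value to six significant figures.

∫_12^29 1/x^3 dx evaluates to 0.00287769.
Endpoint term: (f(12) + f(29))/2 = (0.000578704 + 4.10021e-05)/2 = 0.000309853.
Integral + boundary = 0.00318754.
Correction k=1: B_{2}/2! · (f^{(1)}(29) − f^{(1)}(12)) = 1/12 · (-4.24160e-06 − (-0.000144676)) = 1.17029e-05.

S_1 ≈ 0.00319925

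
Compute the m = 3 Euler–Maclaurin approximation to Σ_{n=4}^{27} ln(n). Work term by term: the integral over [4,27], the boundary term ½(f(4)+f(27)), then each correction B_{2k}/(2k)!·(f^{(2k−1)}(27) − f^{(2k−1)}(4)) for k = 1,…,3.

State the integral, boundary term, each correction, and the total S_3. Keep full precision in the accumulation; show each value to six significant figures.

S_3 ≈ 62.7658

The integral term ∫_4^27 ln(x) dx = 60.4424.
Endpoint term: (f(4) + f(27))/2 = (1.38629 + 3.29584)/2 = 2.34107.
Running total after boundary: 62.7835.
Correction k=1: B_{2}/2! · (f^{(1)}(27) − f^{(1)}(4)) = 1/12 · (0.0370370 − 0.250000) = -0.0177469.
After k=1: 62.7657.
Correction k=2: B_{4}/4! · (f^{(3)}(27) − f^{(3)}(4)) = −1/720 · (0.000101611 − 0.0312500) = 4.32617e-05.
After k=2: 62.7658.
Correction k=3: B_{6}/6! · (f^{(5)}(27) − f^{(5)}(4)) = 1/30240 · (1.67260e-06 − 0.0234375) = -7.74994e-07.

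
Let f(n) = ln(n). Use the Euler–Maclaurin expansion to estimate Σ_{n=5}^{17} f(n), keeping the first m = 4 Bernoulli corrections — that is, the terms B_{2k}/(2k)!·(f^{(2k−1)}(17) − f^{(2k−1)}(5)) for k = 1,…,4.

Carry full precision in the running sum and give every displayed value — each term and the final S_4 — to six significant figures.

S_4 ≈ 30.3270

The integral term ∫_5^17 ln(x) dx = 28.1174.
Boundary: ½(f(5) + f(17)) = ½(1.60944 + 2.83321) = 2.22133.
Integral + boundary = 30.3388.
k=1: B_{2}/(2)! × [f^{(1)}(17) − f^{(1)}(5)] = 1/12 × (0.0588235 − 0.200000) = -0.0117647.
After k=1: 30.3270.
k=2: B_{4}/(4)! × [f^{(3)}(17) − f^{(3)}(5)] = −1/720 × (0.000407083 − 0.0160000) = 2.16568e-05.
After k=2: 30.3270.
k=3: B_{6}/(6)! × [f^{(5)}(17) − f^{(5)}(5)] = 1/30240 × (1.69031e-05 − 0.00768000) = -2.53409e-07.
After k=3: 30.3270.
k=4: B_{8}/(8)! × [f^{(7)}(17) − f^{(7)}(5)] = −1/1209600 × (1.75465e-06 − 0.00921600) = 7.61760e-09.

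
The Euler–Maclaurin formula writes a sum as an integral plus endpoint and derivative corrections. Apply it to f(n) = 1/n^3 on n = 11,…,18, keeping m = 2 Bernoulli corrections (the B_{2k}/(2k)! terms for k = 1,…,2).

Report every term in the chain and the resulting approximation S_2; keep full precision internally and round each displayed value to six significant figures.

S_2 ≈ 0.00306506

∫_11^18 1/x^3 dx evaluates to 0.00258902.
Boundary: ½(f(11) + f(18)) = ½(0.000751315 + 0.000171468) = 0.000461391.
Running total after boundary: 0.00305041.
k=1: B_{2}/(2)! × [f^{(1)}(18) − f^{(1)}(11)] = 1/12 × (-2.85780e-05 − (-0.000204904)) = 1.46938e-05.
Partial sum through k=1: 0.00306511.
k=2: B_{4}/(4)! × [f^{(3)}(18) − f^{(3)}(11)] = −1/720 × (-1.76407e-06 − (-3.38684e-05)) = -4.45894e-08.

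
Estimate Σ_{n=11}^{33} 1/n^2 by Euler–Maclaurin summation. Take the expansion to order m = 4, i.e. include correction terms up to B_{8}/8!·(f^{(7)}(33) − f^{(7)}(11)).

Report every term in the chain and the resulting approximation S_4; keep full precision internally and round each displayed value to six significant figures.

Integral: ∫_11^33 1/x^2 dx = 0.0606061.
Boundary: ½(f(11) + f(33)) = ½(0.00826446 + 0.000918274) = 0.00459137.
Running total after boundary: 0.0651974.
Order-1 term: 1/12 · (-5.56529e-05 − (-0.00150263)) = 0.000120581.
After k=1: 0.0653180.
Order-2 term: −1/720 · (-6.13256e-07 − (-0.000149021)) = -2.06122e-07.
After k=2: 0.0653178.
Order-3 term: 1/30240 · (-1.68941e-08 − (-3.69474e-05)) = 1.22125e-09.
After k=3: 0.0653178.
Order-4 term: −1/1209600 · (-8.68750e-10 − (-1.70996e-05)) = -1.41359e-11.

S_4 ≈ 0.0653178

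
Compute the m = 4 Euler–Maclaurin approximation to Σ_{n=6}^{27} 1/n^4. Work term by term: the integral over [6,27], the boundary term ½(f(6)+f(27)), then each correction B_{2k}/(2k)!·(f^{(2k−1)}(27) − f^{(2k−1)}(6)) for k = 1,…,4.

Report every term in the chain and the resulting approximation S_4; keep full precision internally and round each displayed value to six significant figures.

The integral term ∫_6^27 1/x^4 dx = 0.00152627.
½[f(6) + f(27)] = ½[0.000771605 + 1.88168e-06] = 0.000386743.
Integral + boundary = 0.00191302.
Correction k=1: B_{2}/2! · (f^{(1)}(27) − f^{(1)}(6)) = 1/12 · (-2.78767e-07 − (-0.000514403)) = 4.28437e-05.
Partial sum through k=1: 0.00195586.
Correction k=2: B_{4}/4! · (f^{(3)}(27) − f^{(3)}(6)) = −1/720 · (-1.14719e-08 − (-0.000428669)) = -5.95358e-07.
Partial sum through k=2: 0.00195527.
Correction k=3: B_{6}/6! · (f^{(5)}(27) − f^{(5)}(6)) = 1/30240 · (-8.81242e-10 − (-0.000666819)) = 2.20509e-08.
Partial sum through k=3: 0.00195529.
Correction k=4: B_{8}/8! · (f^{(7)}(27) − f^{(7)}(6)) = −1/1209600 · (-1.08795e-10 − (-0.00166705)) = -1.37818e-09.

S_4 ≈ 0.00195529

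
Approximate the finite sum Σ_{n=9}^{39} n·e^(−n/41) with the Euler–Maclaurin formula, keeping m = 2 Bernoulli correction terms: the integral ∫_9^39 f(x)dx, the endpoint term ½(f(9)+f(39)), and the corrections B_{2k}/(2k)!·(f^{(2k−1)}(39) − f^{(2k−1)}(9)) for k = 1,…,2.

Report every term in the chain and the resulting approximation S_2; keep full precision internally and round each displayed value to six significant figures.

S_2 ≈ 390.096

Integral: ∫_9^39 x·e^(−x/41) dx = 379.002.
½[f(9) + f(39)] = ½[7.22619 + 15.0645] = 11.1454.
So far: 390.147.
k=1: B_{2}/(2)! × [f^{(1)}(39) − f^{(1)}(9)] = 1/12 × (0.0188424 − 0.626662) = -0.0506516.
Running total after k=1: 390.096.
k=2: B_{4}/(4)! × [f^{(3)}(39) − f^{(3)}(9)] = −1/720 × (0.000470780 − 0.00132807) = 1.19068e-06.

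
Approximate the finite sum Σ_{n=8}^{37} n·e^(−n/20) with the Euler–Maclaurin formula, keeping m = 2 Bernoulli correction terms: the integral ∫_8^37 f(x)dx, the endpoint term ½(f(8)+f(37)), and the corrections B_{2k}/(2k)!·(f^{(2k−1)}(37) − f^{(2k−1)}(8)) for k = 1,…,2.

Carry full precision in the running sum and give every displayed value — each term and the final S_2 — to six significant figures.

S_2 ≈ 201.674

Integral: ∫_8^37 x·e^(−x/20) dx = 196.129.
Endpoint term: (f(8) + f(37))/2 = (5.36256 + 5.81778)/2 = 5.59017.
Integral + boundary = 201.719.
Order-1 term: 1/12 · (-0.133652 − 0.402192) = -0.0446536.
Partial sum through k=1: 201.674.
Order-2 term: −1/720 · (0.000452057 − 0.00435708) = 5.42364e-06.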